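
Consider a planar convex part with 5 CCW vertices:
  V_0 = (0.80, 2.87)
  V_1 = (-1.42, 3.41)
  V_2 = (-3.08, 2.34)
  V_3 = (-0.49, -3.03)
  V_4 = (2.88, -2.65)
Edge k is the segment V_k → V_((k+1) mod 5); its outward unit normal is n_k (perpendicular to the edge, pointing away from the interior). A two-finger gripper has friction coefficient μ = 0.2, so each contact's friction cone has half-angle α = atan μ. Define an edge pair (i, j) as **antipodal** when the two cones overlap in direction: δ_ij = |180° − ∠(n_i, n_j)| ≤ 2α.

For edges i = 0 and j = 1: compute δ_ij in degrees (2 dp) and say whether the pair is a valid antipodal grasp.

α = atan 0.2 = 11.31°;  2α = 22.62°
edge 0: e_0 = (-2.22, +0.54);  n_0 = (+0.2364, +0.9717)
edge 1: e_1 = (-1.66, -1.07);  n_1 = (-0.5418, +0.8405)
∠(n_0, n_1) = 46.48°
δ = |180° − 46.48°| = 133.52°
133.52° > 2α = 22.62°  →  invalid

δ = 133.52°, invalid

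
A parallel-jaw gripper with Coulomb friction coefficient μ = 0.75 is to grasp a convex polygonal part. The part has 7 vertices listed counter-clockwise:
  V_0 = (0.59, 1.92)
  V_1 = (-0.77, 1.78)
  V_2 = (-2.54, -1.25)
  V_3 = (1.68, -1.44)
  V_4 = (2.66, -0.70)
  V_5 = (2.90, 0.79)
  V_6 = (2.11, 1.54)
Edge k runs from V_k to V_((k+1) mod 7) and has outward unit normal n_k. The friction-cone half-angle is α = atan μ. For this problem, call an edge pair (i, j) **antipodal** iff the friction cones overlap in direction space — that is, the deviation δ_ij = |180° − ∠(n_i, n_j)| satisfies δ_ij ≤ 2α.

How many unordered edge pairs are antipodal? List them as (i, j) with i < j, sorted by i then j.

α = atan 0.75 = 36.87°;  2α = 73.74°
n_0 = (-0.1024, +0.9947)
n_1 = (-0.8635, +0.5044)
n_2 = (-0.0450, -0.9990)
n_3 = (+0.6026, -0.7980)
n_4 = (+0.9873, -0.1590)
n_5 = (+0.6885, +0.7252)
n_6 = (+0.2425, +0.9701)
  (0,1): δ = 126.17°  ·
  (0,2): δ = 8.46°  ✓
  (0,3): δ = 31.18°  ✓
  (0,4): δ = 74.97°  ·
  (0,5): δ = 130.61°  ·
  (0,6): δ = 160.09°  ·
  (1,2): δ = 62.29°  ✓
  (1,3): δ = 22.65°  ✓
  (1,4): δ = 21.14°  ✓
  (1,5): δ = 76.78°  ·
  (1,6): δ = 106.26°  ·
  (2,3): δ = 140.37°  ·
  (2,4): δ = 96.57°  ·
  (2,5): δ = 40.93°  ✓
  (2,6): δ = 11.46°  ✓
  (3,4): δ = 136.21°  ·
  (3,5): δ = 80.57°  ·
  (3,6): δ = 51.09°  ✓
  (4,5): δ = 124.36°  ·
  (4,6): δ = 94.89°  ·
  (5,6): δ = 150.52°  ·
antipodal pairs: 8

count = 8; pairs: (0,2), (0,3), (1,2), (1,3), (1,4), (2,5), (2,6), (3,6)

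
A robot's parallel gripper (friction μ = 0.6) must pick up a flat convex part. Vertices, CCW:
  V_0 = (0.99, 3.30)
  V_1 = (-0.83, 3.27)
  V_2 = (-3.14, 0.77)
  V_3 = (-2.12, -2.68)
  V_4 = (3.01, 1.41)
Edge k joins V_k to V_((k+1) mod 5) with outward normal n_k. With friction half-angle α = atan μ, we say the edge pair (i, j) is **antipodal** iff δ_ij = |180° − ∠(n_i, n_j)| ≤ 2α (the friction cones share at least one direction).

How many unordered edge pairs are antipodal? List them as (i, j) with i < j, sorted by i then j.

α = atan 0.6 = 30.96°;  2α = 61.93°
n_0 = (-0.0165, +0.9999)
n_1 = (-0.7345, +0.6786)
n_2 = (-0.9590, -0.2835)
n_3 = (+0.6234, -0.7819)
n_4 = (+0.6832, +0.7302)
  (0,1): δ = 133.68°  ·
  (0,2): δ = 74.47°  ·
  (0,3): δ = 37.62°  ✓
  (0,4): δ = 135.96°  ·
  (1,2): δ = 120.79°  ·
  (1,3): δ = 8.70°  ✓
  (1,4): δ = 89.64°  ·
  (2,3): δ = 67.91°  ·
  (2,4): δ = 30.43°  ✓
  (3,4): δ = 81.66°  ·
antipodal pairs: 3

count = 3; pairs: (0,3), (1,3), (2,4)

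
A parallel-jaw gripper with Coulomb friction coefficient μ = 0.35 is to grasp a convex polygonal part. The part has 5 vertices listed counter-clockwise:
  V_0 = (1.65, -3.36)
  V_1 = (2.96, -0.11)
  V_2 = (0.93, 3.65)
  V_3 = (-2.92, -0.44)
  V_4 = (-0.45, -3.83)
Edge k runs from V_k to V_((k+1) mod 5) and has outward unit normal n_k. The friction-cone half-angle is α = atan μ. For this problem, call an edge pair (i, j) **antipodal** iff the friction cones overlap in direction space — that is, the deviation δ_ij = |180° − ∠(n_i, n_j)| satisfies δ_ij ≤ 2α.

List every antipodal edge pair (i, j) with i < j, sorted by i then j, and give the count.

α = atan 0.35 = 19.29°;  2α = 38.58°
n_0 = (+0.9275, -0.3738)
n_1 = (+0.8799, +0.4751)
n_2 = (-0.7281, +0.6854)
n_3 = (-0.8082, -0.5889)
n_4 = (+0.2184, -0.9759)
  (0,1): δ = 129.68°  ·
  (0,2): δ = 21.32°  ✓
  (0,3): δ = 58.03°  ·
  (0,4): δ = 124.57°  ·
  (1,2): δ = 71.63°  ·
  (1,3): δ = 7.71°  ✓
  (1,4): δ = 74.25°  ·
  (2,3): δ = 100.65°  ·
  (2,4): δ = 34.12°  ✓
  (3,4): δ = 113.46°  ·
antipodal pairs: 3

count = 3; pairs: (0,2), (1,3), (2,4)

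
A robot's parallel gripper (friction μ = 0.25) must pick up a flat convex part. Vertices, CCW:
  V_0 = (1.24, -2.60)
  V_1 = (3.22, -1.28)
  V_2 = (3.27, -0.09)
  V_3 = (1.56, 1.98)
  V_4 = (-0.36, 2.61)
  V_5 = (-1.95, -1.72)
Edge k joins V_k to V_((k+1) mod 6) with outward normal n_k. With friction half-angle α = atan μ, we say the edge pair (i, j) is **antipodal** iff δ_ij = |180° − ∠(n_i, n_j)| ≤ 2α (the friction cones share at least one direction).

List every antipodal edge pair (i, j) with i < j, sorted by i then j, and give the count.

α = atan 0.25 = 14.04°;  2α = 28.07°
n_0 = (+0.5547, -0.8321)
n_1 = (+0.9991, -0.0420)
n_2 = (+0.7710, +0.6369)
n_3 = (+0.3118, +0.9502)
n_4 = (-0.9387, +0.3447)
n_5 = (-0.2659, -0.9640)
  (0,1): δ = 126.10°  ·
  (0,2): δ = 84.13°  ·
  (0,3): δ = 51.86°  ·
  (0,4): δ = 36.15°  ·
  (0,5): δ = 130.89°  ·
  (1,2): δ = 138.03°  ·
  (1,3): δ = 105.76°  ·
  (1,4): δ = 17.76°  ✓
  (1,5): δ = 76.98°  ·
  (2,3): δ = 147.73°  ·
  (2,4): δ = 59.72°  ·
  (2,5): δ = 35.02°  ·
  (3,4): δ = 92.00°  ·
  (3,5): δ = 2.74°  ✓
  (4,5): δ = 85.26°  ·
antipodal pairs: 2

count = 2; pairs: (1,4), (3,5)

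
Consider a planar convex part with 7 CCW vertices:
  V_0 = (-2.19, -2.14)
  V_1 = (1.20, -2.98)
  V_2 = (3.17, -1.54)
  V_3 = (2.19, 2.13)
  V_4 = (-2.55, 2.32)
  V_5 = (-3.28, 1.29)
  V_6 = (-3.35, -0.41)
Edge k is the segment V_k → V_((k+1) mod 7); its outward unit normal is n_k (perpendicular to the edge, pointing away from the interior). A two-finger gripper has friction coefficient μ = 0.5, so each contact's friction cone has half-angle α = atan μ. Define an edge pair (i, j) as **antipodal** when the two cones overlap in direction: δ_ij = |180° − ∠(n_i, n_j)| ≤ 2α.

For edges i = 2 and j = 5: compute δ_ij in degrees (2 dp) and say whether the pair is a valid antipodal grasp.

δ = 17.31°, valid

α = atan 0.5 = 26.57°;  2α = 53.13°
edge 2: e_2 = (-0.98, +3.67);  n_2 = (+0.9661, +0.2580)
edge 5: e_5 = (-0.07, -1.70);  n_5 = (-0.9992, +0.0411)
∠(n_2, n_5) = 162.69°
δ = |180° − 162.69°| = 17.31°
17.31° ≤ 2α = 53.13°  →  valid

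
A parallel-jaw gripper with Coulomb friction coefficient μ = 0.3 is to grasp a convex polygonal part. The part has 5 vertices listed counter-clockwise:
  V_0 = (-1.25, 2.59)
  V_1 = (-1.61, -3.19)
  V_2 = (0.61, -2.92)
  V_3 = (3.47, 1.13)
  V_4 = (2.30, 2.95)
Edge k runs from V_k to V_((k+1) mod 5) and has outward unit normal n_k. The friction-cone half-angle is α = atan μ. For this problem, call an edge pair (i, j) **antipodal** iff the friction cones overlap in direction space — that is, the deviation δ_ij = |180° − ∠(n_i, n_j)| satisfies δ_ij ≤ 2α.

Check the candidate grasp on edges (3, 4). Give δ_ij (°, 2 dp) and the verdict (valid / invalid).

α = atan 0.3 = 16.70°;  2α = 33.40°
edge 3: e_3 = (-1.17, +1.82);  n_3 = (+0.8412, +0.5408)
edge 4: e_4 = (-3.55, -0.36);  n_4 = (-0.1009, +0.9949)
∠(n_3, n_4) = 63.06°
δ = |180° − 63.06°| = 116.94°
116.94° > 2α = 33.40°  →  invalid

δ = 116.94°, invalid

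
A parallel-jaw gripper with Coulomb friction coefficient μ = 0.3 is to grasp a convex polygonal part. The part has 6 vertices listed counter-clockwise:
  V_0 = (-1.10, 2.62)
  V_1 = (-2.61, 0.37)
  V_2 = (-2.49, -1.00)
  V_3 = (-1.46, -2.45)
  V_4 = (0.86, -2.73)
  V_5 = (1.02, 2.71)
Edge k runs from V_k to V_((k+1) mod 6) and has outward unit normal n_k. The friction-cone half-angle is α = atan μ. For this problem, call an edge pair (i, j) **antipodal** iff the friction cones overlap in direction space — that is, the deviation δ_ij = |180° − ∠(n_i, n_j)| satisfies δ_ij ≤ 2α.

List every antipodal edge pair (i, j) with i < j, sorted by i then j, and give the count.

count = 3; pairs: (0,4), (1,4), (3,5)

α = atan 0.3 = 16.70°;  2α = 33.40°
n_0 = (-0.8303, +0.5573)
n_1 = (-0.9962, -0.0873)
n_2 = (-0.8153, -0.5791)
n_3 = (-0.1198, -0.9928)
n_4 = (+0.9996, -0.0294)
n_5 = (-0.0424, +0.9991)
  (0,1): δ = 141.13°  ·
  (0,2): δ = 110.75°  ·
  (0,3): δ = 63.02°  ·
  (0,4): δ = 32.18°  ✓
  (0,5): δ = 126.30°  ·
  (1,2): δ = 149.62°  ·
  (1,3): δ = 101.89°  ·
  (1,4): δ = 6.69°  ✓
  (1,5): δ = 87.43°  ·
  (2,3): δ = 132.27°  ·
  (2,4): δ = 37.07°  ·
  (2,5): δ = 57.04°  ·
  (3,4): δ = 84.80°  ·
  (3,5): δ = 9.31°  ✓
  (4,5): δ = 85.88°  ·
antipodal pairs: 3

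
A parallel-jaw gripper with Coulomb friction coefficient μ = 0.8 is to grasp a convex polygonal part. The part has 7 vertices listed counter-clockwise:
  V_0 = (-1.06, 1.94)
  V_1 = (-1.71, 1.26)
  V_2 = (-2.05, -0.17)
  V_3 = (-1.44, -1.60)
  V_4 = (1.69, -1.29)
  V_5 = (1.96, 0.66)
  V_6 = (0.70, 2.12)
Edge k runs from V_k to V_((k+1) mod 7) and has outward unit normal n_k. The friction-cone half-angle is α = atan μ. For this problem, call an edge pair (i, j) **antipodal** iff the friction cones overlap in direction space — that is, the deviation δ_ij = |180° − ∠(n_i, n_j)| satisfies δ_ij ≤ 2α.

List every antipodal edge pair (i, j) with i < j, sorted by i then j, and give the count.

count = 11; pairs: (0,3), (0,4), (1,3), (1,4), (1,5), (2,4), (2,5), (2,6), (3,5), (3,6), (4,6)

α = atan 0.8 = 38.66°;  2α = 77.32°
n_0 = (-0.7229, +0.6910)
n_1 = (-0.9729, +0.2313)
n_2 = (-0.9198, -0.3924)
n_3 = (+0.0986, -0.9951)
n_4 = (+0.9905, -0.1372)
n_5 = (+0.7571, +0.6533)
n_6 = (-0.1017, +0.9948)
  (0,1): δ = 149.67°  ·
  (0,2): δ = 113.19°  ·
  (0,3): δ = 40.64°  ✓
  (0,4): δ = 35.82°  ✓
  (0,5): δ = 84.50°  ·
  (0,6): δ = 139.55°  ·
  (1,2): δ = 143.52°  ·
  (1,3): δ = 70.97°  ✓
  (1,4): δ = 5.49°  ✓
  (1,5): δ = 54.17°  ✓
  (1,6): δ = 109.21°  ·
  (2,3): δ = 107.45°  ·
  (2,4): δ = 30.98°  ✓
  (2,5): δ = 17.69°  ✓
  (2,6): δ = 72.74°  ✓
  (3,4): δ = 103.54°  ·
  (3,5): δ = 54.86°  ✓
  (3,6): δ = 0.18°  ✓
  (4,5): δ = 131.32°  ·
  (4,6): δ = 76.28°  ✓
  (5,6): δ = 124.96°  ·
antipodal pairs: 11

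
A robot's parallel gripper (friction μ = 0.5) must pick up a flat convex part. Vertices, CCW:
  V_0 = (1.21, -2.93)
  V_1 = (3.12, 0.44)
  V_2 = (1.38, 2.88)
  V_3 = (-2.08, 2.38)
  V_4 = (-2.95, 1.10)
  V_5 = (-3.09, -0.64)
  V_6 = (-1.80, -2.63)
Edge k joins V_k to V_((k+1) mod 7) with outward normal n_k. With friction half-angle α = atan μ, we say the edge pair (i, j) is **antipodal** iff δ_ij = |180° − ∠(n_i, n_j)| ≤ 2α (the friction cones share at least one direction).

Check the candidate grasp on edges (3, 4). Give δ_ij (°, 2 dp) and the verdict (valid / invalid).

δ = 150.40°, invalid

α = atan 0.5 = 26.57°;  2α = 53.13°
edge 3: e_3 = (-0.87, -1.28);  n_3 = (-0.8270, +0.5621)
edge 4: e_4 = (-0.14, -1.74);  n_4 = (-0.9968, +0.0802)
∠(n_3, n_4) = 29.60°
δ = |180° − 29.60°| = 150.40°
150.40° > 2α = 53.13°  →  invalid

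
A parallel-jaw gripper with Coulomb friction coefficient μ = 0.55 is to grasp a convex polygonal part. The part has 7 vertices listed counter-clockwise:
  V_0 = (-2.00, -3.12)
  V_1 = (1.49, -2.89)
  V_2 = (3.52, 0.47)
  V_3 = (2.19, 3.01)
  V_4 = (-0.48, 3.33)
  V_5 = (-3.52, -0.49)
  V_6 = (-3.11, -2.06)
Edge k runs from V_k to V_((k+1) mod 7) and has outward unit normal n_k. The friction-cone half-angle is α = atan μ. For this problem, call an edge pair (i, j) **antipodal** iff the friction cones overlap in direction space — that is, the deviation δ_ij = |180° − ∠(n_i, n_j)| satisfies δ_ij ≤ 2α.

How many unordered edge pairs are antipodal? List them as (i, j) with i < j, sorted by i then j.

count = 7; pairs: (0,3), (0,4), (1,4), (1,5), (2,5), (2,6), (3,6)

α = atan 0.55 = 28.81°;  2α = 57.62°
n_0 = (+0.0658, -0.9978)
n_1 = (+0.8559, -0.5171)
n_2 = (+0.8859, +0.4639)
n_3 = (+0.1190, +0.9929)
n_4 = (-0.7825, +0.6227)
n_5 = (-0.9676, -0.2527)
n_6 = (-0.6906, -0.7232)
  (0,1): δ = 124.91°  ·
  (0,2): δ = 66.13°  ·
  (0,3): δ = 10.60°  ✓
  (0,4): δ = 47.72°  ✓
  (0,5): δ = 100.87°  ·
  (0,6): δ = 132.55°  ·
  (1,2): δ = 121.22°  ·
  (1,3): δ = 65.70°  ·
  (1,4): δ = 7.37°  ✓
  (1,5): δ = 45.77°  ✓
  (1,6): δ = 77.46°  ·
  (2,3): δ = 124.47°  ·
  (2,4): δ = 66.15°  ·
  (2,5): δ = 13.00°  ✓
  (2,6): δ = 18.68°  ✓
  (3,4): δ = 121.68°  ·
  (3,5): δ = 68.53°  ·
  (3,6): δ = 36.85°  ✓
  (4,5): δ = 126.85°  ·
  (4,6): δ = 95.17°  ·
  (5,6): δ = 148.32°  ·
antipodal pairs: 7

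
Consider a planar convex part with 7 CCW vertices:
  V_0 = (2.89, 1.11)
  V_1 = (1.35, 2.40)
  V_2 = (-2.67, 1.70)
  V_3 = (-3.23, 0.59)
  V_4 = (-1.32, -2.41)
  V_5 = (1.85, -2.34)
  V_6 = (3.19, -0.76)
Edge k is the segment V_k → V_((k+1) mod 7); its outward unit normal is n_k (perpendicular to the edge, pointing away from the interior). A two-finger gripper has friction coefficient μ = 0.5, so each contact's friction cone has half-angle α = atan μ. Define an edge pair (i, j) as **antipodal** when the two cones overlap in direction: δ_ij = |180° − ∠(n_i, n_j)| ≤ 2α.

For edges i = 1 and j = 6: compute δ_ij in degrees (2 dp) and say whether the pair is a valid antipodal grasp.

α = atan 0.5 = 26.57°;  2α = 53.13°
edge 1: e_1 = (-4.02, -0.70);  n_1 = (-0.1715, +0.9852)
edge 6: e_6 = (-0.30, +1.87);  n_6 = (+0.9874, +0.1584)
∠(n_1, n_6) = 90.76°
δ = |180° − 90.76°| = 89.24°
89.24° > 2α = 53.13°  →  invalid

δ = 89.24°, invalid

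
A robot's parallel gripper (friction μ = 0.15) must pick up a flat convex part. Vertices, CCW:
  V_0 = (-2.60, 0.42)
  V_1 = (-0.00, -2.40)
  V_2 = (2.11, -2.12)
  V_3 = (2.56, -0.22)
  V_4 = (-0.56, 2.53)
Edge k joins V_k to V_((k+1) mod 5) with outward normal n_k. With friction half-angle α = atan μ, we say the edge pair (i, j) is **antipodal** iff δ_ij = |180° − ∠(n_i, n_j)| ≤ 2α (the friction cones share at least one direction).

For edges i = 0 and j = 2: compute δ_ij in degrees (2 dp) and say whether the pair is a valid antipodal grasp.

α = atan 0.15 = 8.53°;  2α = 17.06°
edge 0: e_0 = (+2.60, -2.82);  n_0 = (-0.7352, -0.6778)
edge 2: e_2 = (+0.45, +1.90);  n_2 = (+0.9731, -0.2305)
∠(n_0, n_2) = 124.00°
δ = |180° − 124.00°| = 56.00°
56.00° > 2α = 17.06°  →  invalid

δ = 56.00°, invalid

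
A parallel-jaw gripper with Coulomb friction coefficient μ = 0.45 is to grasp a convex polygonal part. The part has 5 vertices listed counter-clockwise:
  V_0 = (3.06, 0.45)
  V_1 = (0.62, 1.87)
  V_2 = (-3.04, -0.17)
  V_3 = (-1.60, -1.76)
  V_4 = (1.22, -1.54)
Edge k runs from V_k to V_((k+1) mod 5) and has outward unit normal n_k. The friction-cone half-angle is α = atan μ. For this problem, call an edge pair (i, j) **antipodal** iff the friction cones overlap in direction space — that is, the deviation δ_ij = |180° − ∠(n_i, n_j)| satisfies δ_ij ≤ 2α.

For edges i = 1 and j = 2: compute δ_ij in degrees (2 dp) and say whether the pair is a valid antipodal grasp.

α = atan 0.45 = 24.23°;  2α = 48.46°
edge 1: e_1 = (-3.66, -2.04);  n_1 = (-0.4869, +0.8735)
edge 2: e_2 = (+1.44, -1.59);  n_2 = (-0.7412, -0.6713)
∠(n_1, n_2) = 103.03°
δ = |180° − 103.03°| = 76.97°
76.97° > 2α = 48.46°  →  invalid

δ = 76.97°, invalid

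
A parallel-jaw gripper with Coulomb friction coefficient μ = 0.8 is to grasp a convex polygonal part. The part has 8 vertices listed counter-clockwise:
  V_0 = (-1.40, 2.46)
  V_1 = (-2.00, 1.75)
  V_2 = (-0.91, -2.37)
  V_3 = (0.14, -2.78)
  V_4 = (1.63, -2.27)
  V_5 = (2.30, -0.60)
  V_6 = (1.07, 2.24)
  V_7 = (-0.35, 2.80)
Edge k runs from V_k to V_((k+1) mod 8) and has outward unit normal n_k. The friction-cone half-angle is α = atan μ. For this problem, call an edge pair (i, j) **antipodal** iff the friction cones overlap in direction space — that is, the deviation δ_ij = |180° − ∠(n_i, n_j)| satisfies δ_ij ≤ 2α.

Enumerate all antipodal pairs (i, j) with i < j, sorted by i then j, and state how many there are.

α = atan 0.8 = 38.66°;  2α = 77.32°
n_0 = (-0.7638, +0.6455)
n_1 = (-0.9667, -0.2558)
n_2 = (-0.3637, -0.9315)
n_3 = (+0.3238, -0.9461)
n_4 = (+0.9281, -0.3723)
n_5 = (+0.9176, +0.3974)
n_6 = (+0.3669, +0.9303)
n_7 = (-0.3081, +0.9514)
  (0,1): δ = 124.98°  ·
  (0,2): δ = 71.13°  ✓
  (0,3): δ = 30.90°  ✓
  (0,4): δ = 18.34°  ✓
  (0,5): δ = 63.62°  ✓
  (0,6): δ = 108.68°  ·
  (0,7): δ = 148.14°  ·
  (1,2): δ = 126.15°  ·
  (1,3): δ = 85.92°  ·
  (1,4): δ = 36.68°  ✓
  (1,5): δ = 8.60°  ✓
  (1,6): δ = 53.66°  ✓
  (1,7): δ = 93.12°  ·
  (2,3): δ = 139.78°  ·
  (2,4): δ = 90.53°  ·
  (2,5): δ = 45.25°  ✓
  (2,6): δ = 0.19°  ✓
  (2,7): δ = 39.27°  ✓
  (3,4): δ = 130.76°  ·
  (3,5): δ = 85.48°  ·
  (3,6): δ = 40.42°  ✓
  (3,7): δ = 0.95°  ✓
  (4,5): δ = 134.72°  ·
  (4,6): δ = 89.66°  ·
  (4,7): δ = 50.20°  ✓
  (5,6): δ = 134.94°  ·
  (5,7): δ = 95.47°  ·
  (6,7): δ = 140.53°  ·
antipodal pairs: 13

count = 13; pairs: (0,2), (0,3), (0,4), (0,5), (1,4), (1,5), (1,6), (2,5), (2,6), (2,7), (3,6), (3,7), (4,7)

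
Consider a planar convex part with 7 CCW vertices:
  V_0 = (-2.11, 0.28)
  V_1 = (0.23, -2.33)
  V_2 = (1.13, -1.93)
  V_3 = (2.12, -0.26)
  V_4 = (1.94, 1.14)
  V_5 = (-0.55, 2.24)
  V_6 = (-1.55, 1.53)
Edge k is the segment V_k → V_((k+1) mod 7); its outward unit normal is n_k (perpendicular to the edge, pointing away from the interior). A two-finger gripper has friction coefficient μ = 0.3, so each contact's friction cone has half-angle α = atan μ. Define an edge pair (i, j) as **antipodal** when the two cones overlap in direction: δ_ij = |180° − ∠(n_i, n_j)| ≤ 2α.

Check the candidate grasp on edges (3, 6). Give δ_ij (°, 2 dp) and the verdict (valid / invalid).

α = atan 0.3 = 16.70°;  2α = 33.40°
edge 3: e_3 = (-0.18, +1.40);  n_3 = (+0.9918, +0.1275)
edge 6: e_6 = (-0.56, -1.25);  n_6 = (-0.9126, +0.4088)
∠(n_3, n_6) = 148.54°
δ = |180° − 148.54°| = 31.46°
31.46° ≤ 2α = 33.40°  →  valid

δ = 31.46°, valid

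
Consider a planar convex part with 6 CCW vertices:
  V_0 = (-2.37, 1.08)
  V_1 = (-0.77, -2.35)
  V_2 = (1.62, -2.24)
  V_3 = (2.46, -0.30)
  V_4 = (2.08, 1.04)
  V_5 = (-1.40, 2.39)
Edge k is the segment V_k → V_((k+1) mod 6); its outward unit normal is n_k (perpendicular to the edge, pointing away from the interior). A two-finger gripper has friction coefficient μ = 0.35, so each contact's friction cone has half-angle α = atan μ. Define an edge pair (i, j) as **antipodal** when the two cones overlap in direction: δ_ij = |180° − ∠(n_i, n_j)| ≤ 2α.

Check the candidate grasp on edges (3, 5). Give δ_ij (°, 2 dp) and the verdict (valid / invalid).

α = atan 0.35 = 19.29°;  2α = 38.58°
edge 3: e_3 = (-0.38, +1.34);  n_3 = (+0.9621, +0.2728)
edge 5: e_5 = (-0.97, -1.31);  n_5 = (-0.8037, +0.5951)
∠(n_3, n_5) = 127.65°
δ = |180° − 127.65°| = 52.35°
52.35° > 2α = 38.58°  →  invalid

δ = 52.35°, invalid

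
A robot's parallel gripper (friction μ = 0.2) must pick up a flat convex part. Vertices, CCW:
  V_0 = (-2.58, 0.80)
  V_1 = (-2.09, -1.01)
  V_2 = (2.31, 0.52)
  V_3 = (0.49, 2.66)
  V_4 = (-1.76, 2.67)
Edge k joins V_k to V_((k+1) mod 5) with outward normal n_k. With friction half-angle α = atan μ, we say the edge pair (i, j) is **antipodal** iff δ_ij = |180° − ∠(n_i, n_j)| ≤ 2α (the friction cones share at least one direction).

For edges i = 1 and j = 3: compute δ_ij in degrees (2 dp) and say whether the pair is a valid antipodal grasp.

δ = 19.43°, valid

α = atan 0.2 = 11.31°;  2α = 22.62°
edge 1: e_1 = (+4.40, +1.53);  n_1 = (+0.3284, -0.9445)
edge 3: e_3 = (-2.25, +0.01);  n_3 = (+0.0044, +1.0000)
∠(n_1, n_3) = 160.57°
δ = |180° − 160.57°| = 19.43°
19.43° ≤ 2α = 22.62°  →  valid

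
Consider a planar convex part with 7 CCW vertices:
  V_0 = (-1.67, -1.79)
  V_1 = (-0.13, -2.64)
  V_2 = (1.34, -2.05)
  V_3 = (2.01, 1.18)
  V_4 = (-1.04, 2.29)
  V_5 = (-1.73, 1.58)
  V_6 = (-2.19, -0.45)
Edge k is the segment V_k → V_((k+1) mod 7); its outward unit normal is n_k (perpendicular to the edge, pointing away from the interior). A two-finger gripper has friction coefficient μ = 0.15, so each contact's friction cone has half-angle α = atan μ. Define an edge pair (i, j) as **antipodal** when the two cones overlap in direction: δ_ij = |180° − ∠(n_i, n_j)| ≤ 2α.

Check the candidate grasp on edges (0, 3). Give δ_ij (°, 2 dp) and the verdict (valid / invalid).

α = atan 0.15 = 8.53°;  2α = 17.06°
edge 0: e_0 = (+1.54, -0.85);  n_0 = (-0.4832, -0.8755)
edge 3: e_3 = (-3.05, +1.11);  n_3 = (+0.3420, +0.9397)
∠(n_0, n_3) = 171.10°
δ = |180° − 171.10°| = 8.90°
8.90° ≤ 2α = 17.06°  →  valid

δ = 8.90°, valid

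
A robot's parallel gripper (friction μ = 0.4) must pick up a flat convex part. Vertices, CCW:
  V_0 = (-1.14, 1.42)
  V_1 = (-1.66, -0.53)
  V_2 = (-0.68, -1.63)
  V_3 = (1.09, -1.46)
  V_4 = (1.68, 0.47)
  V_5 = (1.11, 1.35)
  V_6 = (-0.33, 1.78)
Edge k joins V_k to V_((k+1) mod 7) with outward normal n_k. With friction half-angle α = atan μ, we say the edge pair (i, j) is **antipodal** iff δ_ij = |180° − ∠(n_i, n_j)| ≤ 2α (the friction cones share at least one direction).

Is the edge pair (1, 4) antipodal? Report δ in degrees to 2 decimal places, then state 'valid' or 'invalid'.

α = atan 0.4 = 21.80°;  2α = 43.60°
edge 1: e_1 = (+0.98, -1.10);  n_1 = (-0.7467, -0.6652)
edge 4: e_4 = (-0.57, +0.88);  n_4 = (+0.8393, +0.5436)
∠(n_1, n_4) = 171.23°
δ = |180° − 171.23°| = 8.77°
8.77° ≤ 2α = 43.60°  →  valid

δ = 8.77°, valid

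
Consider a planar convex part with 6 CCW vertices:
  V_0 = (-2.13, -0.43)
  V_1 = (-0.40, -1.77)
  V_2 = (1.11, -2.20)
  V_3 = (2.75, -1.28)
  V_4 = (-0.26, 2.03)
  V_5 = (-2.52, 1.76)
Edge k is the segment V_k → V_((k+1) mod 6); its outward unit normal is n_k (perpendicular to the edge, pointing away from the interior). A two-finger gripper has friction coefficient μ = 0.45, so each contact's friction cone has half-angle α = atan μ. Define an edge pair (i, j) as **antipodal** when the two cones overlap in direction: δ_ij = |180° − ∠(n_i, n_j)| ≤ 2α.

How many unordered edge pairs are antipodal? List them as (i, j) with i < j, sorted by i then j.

α = atan 0.45 = 24.23°;  2α = 48.46°
n_0 = (-0.6124, -0.7906)
n_1 = (-0.2739, -0.9618)
n_2 = (+0.4893, -0.8721)
n_3 = (+0.7398, +0.6728)
n_4 = (-0.1186, +0.9929)
n_5 = (-0.9845, -0.1753)
  (0,1): δ = 158.14°  ·
  (0,2): δ = 112.95°  ·
  (0,3): δ = 9.96°  ✓
  (0,4): δ = 44.57°  ✓
  (0,5): δ = 137.86°  ·
  (1,2): δ = 134.81°  ·
  (1,3): δ = 31.82°  ✓
  (1,4): δ = 22.71°  ✓
  (1,5): δ = 115.99°  ·
  (2,3): δ = 77.01°  ·
  (2,4): δ = 22.48°  ✓
  (2,5): δ = 70.81°  ·
  (3,4): δ = 125.47°  ·
  (3,5): δ = 32.18°  ✓
  (4,5): δ = 86.72°  ·
antipodal pairs: 6

count = 6; pairs: (0,3), (0,4), (1,3), (1,4), (2,4), (3,5)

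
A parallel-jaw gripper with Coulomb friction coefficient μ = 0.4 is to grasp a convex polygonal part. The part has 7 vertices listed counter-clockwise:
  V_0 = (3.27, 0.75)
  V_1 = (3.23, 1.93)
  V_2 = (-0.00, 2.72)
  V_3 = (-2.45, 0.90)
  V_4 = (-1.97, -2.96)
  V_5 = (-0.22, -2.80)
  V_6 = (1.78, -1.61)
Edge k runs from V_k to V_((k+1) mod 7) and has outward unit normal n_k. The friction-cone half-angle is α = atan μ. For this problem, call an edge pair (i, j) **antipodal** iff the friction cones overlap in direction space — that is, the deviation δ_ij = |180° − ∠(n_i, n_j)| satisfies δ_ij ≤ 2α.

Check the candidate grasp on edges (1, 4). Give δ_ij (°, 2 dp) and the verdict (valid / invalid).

α = atan 0.4 = 21.80°;  2α = 43.60°
edge 1: e_1 = (-3.23, +0.79);  n_1 = (+0.2376, +0.9714)
edge 4: e_4 = (+1.75, +0.16);  n_4 = (+0.0910, -0.9958)
∠(n_1, n_4) = 161.03°
δ = |180° − 161.03°| = 18.97°
18.97° ≤ 2α = 43.60°  →  valid

δ = 18.97°, valid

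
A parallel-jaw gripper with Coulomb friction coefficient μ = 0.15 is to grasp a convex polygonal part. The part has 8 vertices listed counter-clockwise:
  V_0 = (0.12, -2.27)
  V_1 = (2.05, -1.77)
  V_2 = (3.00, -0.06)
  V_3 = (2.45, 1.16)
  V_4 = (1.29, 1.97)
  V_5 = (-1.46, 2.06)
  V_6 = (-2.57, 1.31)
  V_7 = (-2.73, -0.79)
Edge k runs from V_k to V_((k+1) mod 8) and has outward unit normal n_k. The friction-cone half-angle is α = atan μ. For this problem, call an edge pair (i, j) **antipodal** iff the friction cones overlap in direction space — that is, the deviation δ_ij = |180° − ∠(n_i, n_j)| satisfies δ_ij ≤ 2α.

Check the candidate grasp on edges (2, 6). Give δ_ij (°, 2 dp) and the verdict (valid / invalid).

α = atan 0.15 = 8.53°;  2α = 17.06°
edge 2: e_2 = (-0.55, +1.22);  n_2 = (+0.9116, +0.4110)
edge 6: e_6 = (-0.16, -2.10);  n_6 = (-0.9971, +0.0760)
∠(n_2, n_6) = 151.38°
δ = |180° − 151.38°| = 28.62°
28.62° > 2α = 17.06°  →  invalid

δ = 28.62°, invalid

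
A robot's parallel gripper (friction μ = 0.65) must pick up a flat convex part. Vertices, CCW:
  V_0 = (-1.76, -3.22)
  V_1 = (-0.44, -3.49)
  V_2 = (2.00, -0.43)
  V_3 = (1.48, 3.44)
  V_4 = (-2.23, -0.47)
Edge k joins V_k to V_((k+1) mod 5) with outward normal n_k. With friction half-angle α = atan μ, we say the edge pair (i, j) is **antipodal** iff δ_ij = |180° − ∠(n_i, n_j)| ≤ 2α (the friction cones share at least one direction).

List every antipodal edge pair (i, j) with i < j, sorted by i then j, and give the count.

α = atan 0.65 = 33.02°;  2α = 66.05°
n_0 = (-0.2004, -0.9797)
n_1 = (+0.7819, -0.6234)
n_2 = (+0.9911, +0.1332)
n_3 = (-0.7254, +0.6883)
n_4 = (-0.9857, -0.1685)
  (0,1): δ = 117.01°  ·
  (0,2): δ = 70.79°  ·
  (0,3): δ = 58.06°  ✓
  (0,4): δ = 111.26°  ·
  (1,2): δ = 133.78°  ·
  (1,3): δ = 4.93°  ✓
  (1,4): δ = 48.27°  ✓
  (2,3): δ = 51.15°  ✓
  (2,4): δ = 2.05°  ✓
  (3,4): δ = 126.80°  ·
antipodal pairs: 5

count = 5; pairs: (0,3), (1,3), (1,4), (2,3), (2,4)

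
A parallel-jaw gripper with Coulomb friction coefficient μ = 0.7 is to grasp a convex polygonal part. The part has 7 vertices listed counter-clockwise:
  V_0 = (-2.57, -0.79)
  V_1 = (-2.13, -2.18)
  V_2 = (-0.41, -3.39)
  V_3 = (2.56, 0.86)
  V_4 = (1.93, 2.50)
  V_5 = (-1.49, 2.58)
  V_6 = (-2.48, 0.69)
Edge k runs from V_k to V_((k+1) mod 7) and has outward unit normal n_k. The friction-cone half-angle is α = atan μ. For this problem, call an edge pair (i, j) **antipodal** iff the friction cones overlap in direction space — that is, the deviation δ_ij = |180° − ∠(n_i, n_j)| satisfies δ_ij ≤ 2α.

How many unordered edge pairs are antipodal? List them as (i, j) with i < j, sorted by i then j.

count = 9; pairs: (0,2), (0,3), (1,3), (1,4), (2,4), (2,5), (2,6), (3,5), (3,6)

α = atan 0.7 = 34.99°;  2α = 69.98°
n_0 = (-0.9534, -0.3018)
n_1 = (-0.5754, -0.8179)
n_2 = (+0.8197, -0.5728)
n_3 = (+0.9335, +0.3586)
n_4 = (+0.0234, +0.9997)
n_5 = (-0.8858, +0.4640)
n_6 = (-0.9982, +0.0607)
  (0,1): δ = 142.69°  ·
  (0,2): δ = 52.51°  ✓
  (0,3): δ = 3.45°  ✓
  (0,4): δ = 71.09°  ·
  (0,5): δ = 134.79°  ·
  (0,6): δ = 158.96°  ·
  (1,2): δ = 89.82°  ·
  (1,3): δ = 33.86°  ✓
  (1,4): δ = 33.79°  ✓
  (1,5): δ = 97.48°  ·
  (1,6): δ = 121.65°  ·
  (2,3): δ = 124.04°  ·
  (2,4): δ = 56.39°  ✓
  (2,5): δ = 7.30°  ✓
  (2,6): δ = 31.47°  ✓
  (3,4): δ = 112.35°  ·
  (3,5): δ = 48.66°  ✓
  (3,6): δ = 24.49°  ✓
  (4,5): δ = 116.31°  ·
  (4,6): δ = 92.14°  ·
  (5,6): δ = 155.83°  ·
antipodal pairs: 9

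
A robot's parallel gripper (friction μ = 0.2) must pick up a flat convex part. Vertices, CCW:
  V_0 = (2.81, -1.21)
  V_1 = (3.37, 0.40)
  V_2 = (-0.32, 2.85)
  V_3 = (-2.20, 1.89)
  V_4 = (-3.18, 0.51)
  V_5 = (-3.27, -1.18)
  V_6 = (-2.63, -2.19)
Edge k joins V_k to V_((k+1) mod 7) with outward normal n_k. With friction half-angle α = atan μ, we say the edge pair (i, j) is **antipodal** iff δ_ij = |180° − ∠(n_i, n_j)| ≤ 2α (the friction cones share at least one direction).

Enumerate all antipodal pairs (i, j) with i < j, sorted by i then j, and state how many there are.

α = atan 0.2 = 11.31°;  2α = 22.62°
n_0 = (+0.9445, -0.3285)
n_1 = (+0.5531, +0.8331)
n_2 = (-0.4548, +0.8906)
n_3 = (-0.8153, +0.5790)
n_4 = (-0.9986, +0.0532)
n_5 = (-0.8447, -0.5353)
n_6 = (+0.1773, -0.9842)
  (0,1): δ = 104.40°  ·
  (0,2): δ = 43.77°  ·
  (0,3): δ = 16.20°  ✓
  (0,4): δ = 16.13°  ✓
  (0,5): δ = 51.54°  ·
  (0,6): δ = 119.39°  ·
  (1,2): δ = 119.37°  ·
  (1,3): δ = 91.80°  ·
  (1,4): δ = 59.47°  ·
  (1,5): δ = 24.06°  ·
  (1,6): δ = 43.79°  ·
  (2,3): δ = 152.43°  ·
  (2,4): δ = 120.10°  ·
  (2,5): δ = 84.69°  ·
  (2,6): δ = 16.84°  ✓
  (3,4): δ = 147.67°  ·
  (3,5): δ = 112.26°  ·
  (3,6): δ = 44.41°  ·
  (4,5): δ = 144.59°  ·
  (4,6): δ = 76.74°  ·
  (5,6): δ = 112.15°  ·
antipodal pairs: 3

count = 3; pairs: (0,3), (0,4), (2,6)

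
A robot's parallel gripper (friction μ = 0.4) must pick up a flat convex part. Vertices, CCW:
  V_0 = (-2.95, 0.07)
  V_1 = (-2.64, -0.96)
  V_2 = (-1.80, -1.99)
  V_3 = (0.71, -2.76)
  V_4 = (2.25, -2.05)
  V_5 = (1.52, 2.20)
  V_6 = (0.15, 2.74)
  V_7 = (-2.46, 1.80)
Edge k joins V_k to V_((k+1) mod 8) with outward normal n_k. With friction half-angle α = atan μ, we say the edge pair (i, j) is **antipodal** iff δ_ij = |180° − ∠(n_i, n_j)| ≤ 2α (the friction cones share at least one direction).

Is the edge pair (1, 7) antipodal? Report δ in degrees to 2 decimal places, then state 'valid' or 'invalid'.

δ = 124.99°, invalid

α = atan 0.4 = 21.80°;  2α = 43.60°
edge 1: e_1 = (+0.84, -1.03);  n_1 = (-0.7750, -0.6320)
edge 7: e_7 = (-0.49, -1.73);  n_7 = (-0.9622, +0.2725)
∠(n_1, n_7) = 55.01°
δ = |180° − 55.01°| = 124.99°
124.99° > 2α = 43.60°  →  invalid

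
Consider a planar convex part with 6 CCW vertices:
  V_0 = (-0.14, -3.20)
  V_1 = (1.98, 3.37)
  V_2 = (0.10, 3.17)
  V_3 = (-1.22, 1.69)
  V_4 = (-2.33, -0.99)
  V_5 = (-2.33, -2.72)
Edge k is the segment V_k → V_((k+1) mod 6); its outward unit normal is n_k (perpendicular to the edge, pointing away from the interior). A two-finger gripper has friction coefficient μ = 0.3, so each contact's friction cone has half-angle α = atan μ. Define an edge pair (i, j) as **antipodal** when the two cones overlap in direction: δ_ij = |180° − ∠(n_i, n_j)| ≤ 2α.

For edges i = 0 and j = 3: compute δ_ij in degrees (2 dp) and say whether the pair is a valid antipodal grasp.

α = atan 0.3 = 16.70°;  2α = 33.40°
edge 0: e_0 = (+2.12, +6.57);  n_0 = (+0.9517, -0.3071)
edge 3: e_3 = (-1.11, -2.68);  n_3 = (-0.9239, +0.3827)
∠(n_0, n_3) = 175.39°
δ = |180° − 175.39°| = 4.61°
4.61° ≤ 2α = 33.40°  →  valid

δ = 4.61°, valid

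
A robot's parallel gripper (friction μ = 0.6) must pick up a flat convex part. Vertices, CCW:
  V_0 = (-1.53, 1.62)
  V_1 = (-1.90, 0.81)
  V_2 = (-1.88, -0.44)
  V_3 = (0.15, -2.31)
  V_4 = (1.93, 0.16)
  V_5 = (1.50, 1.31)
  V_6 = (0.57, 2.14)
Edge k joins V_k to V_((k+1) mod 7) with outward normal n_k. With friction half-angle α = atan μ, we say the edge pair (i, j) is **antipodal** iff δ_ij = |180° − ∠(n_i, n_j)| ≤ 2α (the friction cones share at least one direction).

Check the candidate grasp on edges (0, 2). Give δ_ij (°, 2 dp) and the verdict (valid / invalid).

δ = 108.10°, invalid

α = atan 0.6 = 30.96°;  2α = 61.93°
edge 0: e_0 = (-0.37, -0.81);  n_0 = (-0.9096, +0.4155)
edge 2: e_2 = (+2.03, -1.87);  n_2 = (-0.6775, -0.7355)
∠(n_0, n_2) = 71.90°
δ = |180° − 71.90°| = 108.10°
108.10° > 2α = 61.93°  →  invalid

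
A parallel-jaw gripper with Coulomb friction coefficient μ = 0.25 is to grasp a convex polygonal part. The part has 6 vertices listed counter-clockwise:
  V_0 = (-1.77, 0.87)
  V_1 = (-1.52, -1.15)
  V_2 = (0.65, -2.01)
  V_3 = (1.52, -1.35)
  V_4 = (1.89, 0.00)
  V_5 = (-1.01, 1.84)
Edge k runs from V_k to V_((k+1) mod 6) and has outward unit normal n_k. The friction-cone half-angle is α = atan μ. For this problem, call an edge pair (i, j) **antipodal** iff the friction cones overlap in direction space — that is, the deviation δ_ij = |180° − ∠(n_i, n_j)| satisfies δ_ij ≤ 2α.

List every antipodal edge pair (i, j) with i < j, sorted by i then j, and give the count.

count = 4; pairs: (0,3), (1,4), (2,5), (3,5)

α = atan 0.25 = 14.04°;  2α = 28.07°
n_0 = (-0.9924, -0.1228)
n_1 = (-0.3684, -0.9297)
n_2 = (+0.6044, -0.7967)
n_3 = (+0.9644, -0.2643)
n_4 = (+0.5357, +0.8444)
n_5 = (-0.7872, +0.6167)
  (0,1): δ = 118.67°  ·
  (0,2): δ = 59.87°  ·
  (0,3): δ = 22.38°  ✓
  (0,4): δ = 50.55°  ·
  (0,5): δ = 134.87°  ·
  (1,2): δ = 121.20°  ·
  (1,3): δ = 83.71°  ·
  (1,4): δ = 10.78°  ✓
  (1,5): δ = 73.54°  ·
  (2,3): δ = 142.51°  ·
  (2,4): δ = 69.58°  ·
  (2,5): δ = 14.74°  ✓
  (3,4): δ = 107.07°  ·
  (3,5): δ = 22.75°  ✓
  (4,5): δ = 95.68°  ·
antipodal pairs: 4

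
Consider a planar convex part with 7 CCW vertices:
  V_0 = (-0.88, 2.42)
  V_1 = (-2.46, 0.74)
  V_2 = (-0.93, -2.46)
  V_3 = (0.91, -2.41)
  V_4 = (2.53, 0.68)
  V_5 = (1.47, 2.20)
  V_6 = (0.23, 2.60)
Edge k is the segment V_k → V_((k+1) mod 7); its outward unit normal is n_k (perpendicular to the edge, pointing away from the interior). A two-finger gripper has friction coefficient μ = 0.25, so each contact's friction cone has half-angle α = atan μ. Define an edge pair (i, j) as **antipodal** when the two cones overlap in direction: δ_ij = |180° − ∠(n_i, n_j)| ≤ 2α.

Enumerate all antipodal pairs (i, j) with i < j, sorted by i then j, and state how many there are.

count = 4; pairs: (0,3), (1,4), (2,5), (2,6)

α = atan 0.25 = 14.04°;  2α = 28.07°
n_0 = (-0.7285, +0.6851)
n_1 = (-0.9022, -0.4314)
n_2 = (+0.0272, -0.9996)
n_3 = (+0.8857, -0.4643)
n_4 = (+0.8202, +0.5720)
n_5 = (+0.3070, +0.9517)
n_6 = (-0.1601, +0.9871)
  (0,1): δ = 111.20°  ·
  (0,2): δ = 45.20°  ·
  (0,3): δ = 15.58°  ✓
  (0,4): δ = 78.13°  ·
  (0,5): δ = 115.36°  ·
  (0,6): δ = 142.45°  ·
  (1,2): δ = 114.00°  ·
  (1,3): δ = 53.22°  ·
  (1,4): δ = 9.34°  ✓
  (1,5): δ = 46.57°  ·
  (1,6): δ = 73.66°  ·
  (2,3): δ = 119.22°  ·
  (2,4): δ = 56.67°  ·
  (2,5): δ = 19.44°  ✓
  (2,6): δ = 7.65°  ✓
  (3,4): δ = 117.44°  ·
  (3,5): δ = 80.21°  ·
  (3,6): δ = 53.12°  ·
  (4,5): δ = 142.77°  ·
  (4,6): δ = 115.68°  ·
  (5,6): δ = 152.91°  ·
antipodal pairs: 4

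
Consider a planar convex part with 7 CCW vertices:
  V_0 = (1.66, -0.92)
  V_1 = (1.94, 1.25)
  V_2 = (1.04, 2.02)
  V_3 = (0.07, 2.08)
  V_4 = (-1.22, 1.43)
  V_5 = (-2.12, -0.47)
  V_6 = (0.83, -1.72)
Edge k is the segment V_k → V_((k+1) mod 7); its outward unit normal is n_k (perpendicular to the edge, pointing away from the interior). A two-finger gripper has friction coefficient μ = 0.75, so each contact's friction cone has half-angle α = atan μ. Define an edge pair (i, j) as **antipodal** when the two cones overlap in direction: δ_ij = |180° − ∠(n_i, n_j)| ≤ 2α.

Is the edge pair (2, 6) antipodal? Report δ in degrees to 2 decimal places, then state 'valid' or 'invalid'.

δ = 47.49°, valid

α = atan 0.75 = 36.87°;  2α = 73.74°
edge 2: e_2 = (-0.97, +0.06);  n_2 = (+0.0617, +0.9981)
edge 6: e_6 = (+0.83, +0.80);  n_6 = (+0.6940, -0.7200)
∠(n_2, n_6) = 132.51°
δ = |180° − 132.51°| = 47.49°
47.49° ≤ 2α = 73.74°  →  valid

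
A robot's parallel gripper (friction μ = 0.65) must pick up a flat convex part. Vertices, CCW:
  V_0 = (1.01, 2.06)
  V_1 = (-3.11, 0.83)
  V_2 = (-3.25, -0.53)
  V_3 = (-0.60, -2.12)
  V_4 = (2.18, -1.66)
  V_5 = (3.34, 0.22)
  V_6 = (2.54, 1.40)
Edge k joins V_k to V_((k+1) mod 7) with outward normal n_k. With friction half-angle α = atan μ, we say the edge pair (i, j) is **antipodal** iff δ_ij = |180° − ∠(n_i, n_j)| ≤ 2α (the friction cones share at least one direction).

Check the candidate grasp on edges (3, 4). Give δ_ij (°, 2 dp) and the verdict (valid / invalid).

δ = 131.07°, invalid

α = atan 0.65 = 33.02°;  2α = 66.05°
edge 3: e_3 = (+2.78, +0.46);  n_3 = (+0.1632, -0.9866)
edge 4: e_4 = (+1.16, +1.88);  n_4 = (+0.8510, -0.5251)
∠(n_3, n_4) = 48.93°
δ = |180° − 48.93°| = 131.07°
131.07° > 2α = 66.05°  →  invalid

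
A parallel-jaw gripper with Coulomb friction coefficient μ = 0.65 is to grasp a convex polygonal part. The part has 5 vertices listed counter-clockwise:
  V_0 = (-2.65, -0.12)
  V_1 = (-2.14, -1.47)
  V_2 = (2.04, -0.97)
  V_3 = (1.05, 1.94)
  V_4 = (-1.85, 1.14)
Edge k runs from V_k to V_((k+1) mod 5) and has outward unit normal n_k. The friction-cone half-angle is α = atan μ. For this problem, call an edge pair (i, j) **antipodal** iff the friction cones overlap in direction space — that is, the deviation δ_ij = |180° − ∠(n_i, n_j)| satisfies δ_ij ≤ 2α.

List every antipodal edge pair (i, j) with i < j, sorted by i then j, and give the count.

α = atan 0.65 = 33.02°;  2α = 66.05°
n_0 = (-0.9355, -0.3534)
n_1 = (+0.1188, -0.9929)
n_2 = (+0.9467, +0.3221)
n_3 = (-0.2659, +0.9640)
n_4 = (-0.8442, +0.5360)
  (0,1): δ = 103.87°  ·
  (0,2): δ = 1.91°  ✓
  (0,3): δ = 84.73°  ·
  (0,4): δ = 126.89°  ·
  (1,2): δ = 78.03°  ·
  (1,3): δ = 8.60°  ✓
  (1,4): δ = 50.77°  ✓
  (2,3): δ = 93.37°  ·
  (2,4): δ = 51.20°  ✓
  (3,4): δ = 137.83°  ·
antipodal pairs: 4

count = 4; pairs: (0,2), (1,3), (1,4), (2,4)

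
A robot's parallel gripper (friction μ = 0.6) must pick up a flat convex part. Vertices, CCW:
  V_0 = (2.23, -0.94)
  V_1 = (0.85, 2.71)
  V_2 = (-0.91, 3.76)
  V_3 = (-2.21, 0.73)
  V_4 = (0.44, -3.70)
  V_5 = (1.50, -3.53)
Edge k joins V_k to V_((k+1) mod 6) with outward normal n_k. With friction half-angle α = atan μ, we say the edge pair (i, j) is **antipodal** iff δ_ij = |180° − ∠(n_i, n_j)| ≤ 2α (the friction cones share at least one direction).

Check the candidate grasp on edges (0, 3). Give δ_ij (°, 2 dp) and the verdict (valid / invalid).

δ = 10.18°, valid

α = atan 0.6 = 30.96°;  2α = 61.93°
edge 0: e_0 = (-1.38, +3.65);  n_0 = (+0.9354, +0.3536)
edge 3: e_3 = (+2.65, -4.43);  n_3 = (-0.8582, -0.5134)
∠(n_0, n_3) = 169.82°
δ = |180° − 169.82°| = 10.18°
10.18° ≤ 2α = 61.93°  →  valid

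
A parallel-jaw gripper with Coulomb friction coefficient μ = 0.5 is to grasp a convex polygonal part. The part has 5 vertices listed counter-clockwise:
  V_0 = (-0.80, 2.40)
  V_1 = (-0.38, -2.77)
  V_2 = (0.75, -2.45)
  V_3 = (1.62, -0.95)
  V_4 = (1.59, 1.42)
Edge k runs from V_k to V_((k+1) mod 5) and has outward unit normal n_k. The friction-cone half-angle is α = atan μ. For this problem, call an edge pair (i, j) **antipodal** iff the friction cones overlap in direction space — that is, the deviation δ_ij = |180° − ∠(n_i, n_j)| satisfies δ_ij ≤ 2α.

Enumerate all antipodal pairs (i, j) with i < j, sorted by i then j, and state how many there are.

count = 3; pairs: (0,2), (0,3), (1,4)

α = atan 0.5 = 26.57°;  2α = 53.13°
n_0 = (-0.9967, -0.0810)
n_1 = (+0.2725, -0.9622)
n_2 = (+0.8650, -0.5017)
n_3 = (+0.9999, +0.0127)
n_4 = (+0.3794, +0.9252)
  (0,1): δ = 78.83°  ·
  (0,2): δ = 34.76°  ✓
  (0,3): δ = 3.92°  ✓
  (0,4): δ = 63.06°  ·
  (1,2): δ = 135.93°  ·
  (1,3): δ = 105.09°  ·
  (1,4): δ = 38.11°  ✓
  (2,3): δ = 149.16°  ·
  (2,4): δ = 82.18°  ·
  (3,4): δ = 113.02°  ·
antipodal pairs: 3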